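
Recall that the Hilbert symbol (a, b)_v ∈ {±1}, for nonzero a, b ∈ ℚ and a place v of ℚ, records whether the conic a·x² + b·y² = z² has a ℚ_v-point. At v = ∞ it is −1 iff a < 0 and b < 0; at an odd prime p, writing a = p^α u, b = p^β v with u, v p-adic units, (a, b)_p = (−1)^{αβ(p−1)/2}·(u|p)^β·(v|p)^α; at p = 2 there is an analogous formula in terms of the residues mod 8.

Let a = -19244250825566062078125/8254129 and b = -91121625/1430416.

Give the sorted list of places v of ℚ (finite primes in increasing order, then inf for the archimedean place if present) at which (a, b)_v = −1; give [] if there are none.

(a, b) ≡ (-20677, -8265) mod (ℚ^×)²; places V = {2, 3, 5, 7, 13, 17, 19, 23, 29, 31, ∞}.
(a,b)_7: α=2, u≡2; β=2, v≡2 (mod 7); (2|7)=+1, (2|7)=+1; sign (−1)^0·+1^2·+1^2 = +1.
(a,b)_17: α=-2, u≡3; β=0, v≡12 (mod 17); (3|17)=-1, (12|17)=-1; sign (−1)^0·-1^0·-1^-2 = +1.
(a,b)_∞: sgn(-20677)=−, sgn(-8265)=−, so -1.
(a,b)_5: α=6, u≡3; β=3, v≡2 (mod 5); (3|5)=-1, (2|5)=-1; sign (−1)^0·-1^3·-1^6 = -1.
(a,b)_31: α=1, u≡21; β=0, v≡26 (mod 31); (21|31)=-1, (26|31)=-1; sign (−1)^0·-1^0·-1^1 = -1.
(a,b)_13: α=-4, u≡7; β=-2, v≡3 (mod 13); (7|13)=-1, (3|13)=+1; sign (−1)^0·-1^-2·+1^-4 = +1.
(a,b)_29: α=5, u≡3; β=1, v≡23 (mod 29); (3|29)=-1, (23|29)=+1; sign (−1)^0·-1^1·+1^5 = -1.
(a,b)_2: α=0, β=-4; u≡3, v≡7 (mod 8); ε(u)ε(v)=1·1, αω(v)=0·0, βω(u)=-4·1; sum ≡ 1  ⇒  -1.
(a,b)_19: α=2, u≡15; β=1, v≡10 (mod 19); (15|19)=-1, (10|19)=-1; sign (−1)^0·-1^1·-1^2 = -1.
(a,b)_23: α=3, u≡22; β=-2, v≡11 (mod 23); (22|23)=-1, (11|23)=-1; sign (−1)^0·-1^-2·-1^3 = -1.
(a,b)_3: α=2, u≡2; β=3, v≡2 (mod 3); (2|3)=-1, (2|3)=-1; sign (−1)^0·-1^3·-1^2 = -1.
(-20677, -8265 / ℚ) ramifies at {2, 3, 5, 19, 23, 29, 31, ∞}: a division algebra.

[2, 3, 5, 19, 23, 29, 31, inf]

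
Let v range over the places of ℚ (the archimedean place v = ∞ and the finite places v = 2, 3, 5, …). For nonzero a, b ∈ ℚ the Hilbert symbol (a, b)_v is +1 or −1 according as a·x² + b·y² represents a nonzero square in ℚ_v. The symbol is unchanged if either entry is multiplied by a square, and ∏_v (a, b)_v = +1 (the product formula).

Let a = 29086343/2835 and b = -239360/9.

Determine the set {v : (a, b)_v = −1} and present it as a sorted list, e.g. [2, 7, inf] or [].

[5, 7, 11, 17]

Mod squares: a ≡ 5005, b ≡ -935. Check v ∈ {∞, 2, 3, 5, 7, 11, 13, 17, 41}.
v=3: a=3^-4·(≡1), b=3^-2·(≡1) mod 3; (1|3)=+1, (1|3)=+1; (−1)^{-4·-2·1}·(+1)^-2·(+1)^-4 = +1.
v=17: a=17^0·(≡7), b=17^1·(≡9) mod 17; (7|17)=-1, (9|17)=+1; (−1)^{0·1·8}·(-1)^1·(+1)^0 = -1.
v=13: a=13^1·(≡7), b=13^0·(≡1) mod 13; (7|13)=-1, (1|13)=+1; (−1)^{1·0·6}·(-1)^0·(+1)^1 = +1.
v=11: a=11^3·(≡5), b=11^1·(≡1) mod 11; (5|11)=+1, (1|11)=+1; (−1)^{3·1·5}·(+1)^1·(+1)^3 = -1.
v=∞: 5005 > 0 and -935 < 0  ⇒  (a,b)_∞ = +1.
v=2: v_2(a)=0, v_2(b)=8; units ≡ 5, 1 (mod 8); ε·ε+αω+βω = 0·0+0·0+8·1 ≡ 0  ⇒  (a,b)_2 = +1.
v=41: a=41^2·(≡7), b=41^0·(≡18) mod 41; (7|41)=-1, (18|41)=+1; (−1)^{2·0·20}·(-1)^0·(+1)^2 = +1.
v=7: a=7^-1·(≡1), b=7^0·(≡6) mod 7; (1|7)=+1, (6|7)=-1; (−1)^{-1·0·3}·(+1)^0·(-1)^-1 = -1.
v=5: a=5^-1·(≡4), b=5^1·(≡2) mod 5; (4|5)=+1, (2|5)=-1; (−1)^{-1·1·2}·(+1)^1·(-1)^-1 = -1.
(5005, -935 / ℚ) ramifies at {5, 7, 11, 17}: a division algebra.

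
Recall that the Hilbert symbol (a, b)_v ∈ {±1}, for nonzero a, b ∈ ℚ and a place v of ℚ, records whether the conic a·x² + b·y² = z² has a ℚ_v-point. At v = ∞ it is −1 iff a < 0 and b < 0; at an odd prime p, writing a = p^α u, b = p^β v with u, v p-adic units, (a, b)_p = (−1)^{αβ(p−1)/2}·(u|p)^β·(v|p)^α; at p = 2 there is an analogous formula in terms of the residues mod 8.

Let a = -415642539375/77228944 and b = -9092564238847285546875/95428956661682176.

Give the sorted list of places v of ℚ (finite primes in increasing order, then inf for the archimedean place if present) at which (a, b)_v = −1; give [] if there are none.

[19, inf]

Mod squares: a ≡ -7, b ≡ -19. Check v ∈ {∞, 2, 3, 5, 7, 13, 19}.
v=3: a=3^6·(≡2), b=3^12·(≡2) mod 3; (2|3)=-1, (2|3)=-1; (−1)^{6·12·1}·(-1)^12·(-1)^6 = +1.
v=7: a=7^1·(≡5), b=7^2·(≡1) mod 7; (5|7)=-1, (1|7)=+1; (−1)^{1·2·3}·(-1)^2·(+1)^1 = +1.
v=19: a=19^4·(≡12), b=19^7·(≡10) mod 19; (12|19)=-1, (10|19)=-1; (−1)^{4·7·9}·(-1)^7·(-1)^4 = -1.
v=2: v_2(a)=-4, v_2(b)=-12; units ≡ 1, 5 (mod 8); ε·ε+αω+βω = 0·0+-4·1+-12·0 ≡ 0  ⇒  (a,b)_2 = +1.
v=13: a=13^-6·(≡5), b=13^-12·(≡8) mod 13; (5|13)=-1, (8|13)=-1; (−1)^{-6·-12·6}·(-1)^-12·(-1)^-6 = +1.
v=5: a=5^4·(≡3), b=5^8·(≡4) mod 5; (3|5)=-1, (4|5)=+1; (−1)^{4·8·2}·(-1)^8·(+1)^4 = +1.
v=∞: -7 < 0 and -19 < 0  ⇒  (a,b)_∞ = -1.
(-7, -19 / ℚ) ramifies at {19, ∞}: a division algebra.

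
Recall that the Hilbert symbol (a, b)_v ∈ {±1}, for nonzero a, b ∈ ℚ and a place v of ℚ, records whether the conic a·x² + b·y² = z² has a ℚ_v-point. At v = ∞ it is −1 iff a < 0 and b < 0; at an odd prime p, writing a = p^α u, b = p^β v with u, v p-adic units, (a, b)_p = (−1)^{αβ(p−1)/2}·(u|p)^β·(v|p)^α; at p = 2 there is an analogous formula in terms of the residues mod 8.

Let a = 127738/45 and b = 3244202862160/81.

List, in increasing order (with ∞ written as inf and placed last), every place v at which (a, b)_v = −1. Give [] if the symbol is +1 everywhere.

Mod squares: a ≡ 2210, b ≡ 85. Check v ∈ {∞, 2, 3, 5, 13, 17}.
v=2: v_2(a)=1, v_2(b)=4; units ≡ 1, 5 (mod 8); ε·ε+αω+βω = 0·0+1·1+4·0 ≡ 1  ⇒  (a,b)_2 = -1.
v=17: a=17^3·(≡7), b=17^5·(≡14) mod 17; (7|17)=-1, (14|17)=-1; (−1)^{3·5·8}·(-1)^5·(-1)^3 = +1.
v=3: a=3^-2·(≡2), b=3^-4·(≡1) mod 3; (2|3)=-1, (1|3)=+1; (−1)^{-2·-4·1}·(-1)^-4·(+1)^-2 = +1.
v=∞: 2210 > 0 and 85 > 0  ⇒  (a,b)_∞ = +1.
v=5: a=5^-1·(≡2), b=5^1·(≡2) mod 5; (2|5)=-1, (2|5)=-1; (−1)^{-1·1·2}·(-1)^1·(-1)^-1 = +1.
v=13: a=13^1·(≡4), b=13^4·(≡11) mod 13; (4|13)=+1, (11|13)=-1; (−1)^{1·4·6}·(+1)^4·(-1)^1 = -1.
Ram(2210, 85) = {2, 13}; no ℚ_2-point on the conic.

[2, 13]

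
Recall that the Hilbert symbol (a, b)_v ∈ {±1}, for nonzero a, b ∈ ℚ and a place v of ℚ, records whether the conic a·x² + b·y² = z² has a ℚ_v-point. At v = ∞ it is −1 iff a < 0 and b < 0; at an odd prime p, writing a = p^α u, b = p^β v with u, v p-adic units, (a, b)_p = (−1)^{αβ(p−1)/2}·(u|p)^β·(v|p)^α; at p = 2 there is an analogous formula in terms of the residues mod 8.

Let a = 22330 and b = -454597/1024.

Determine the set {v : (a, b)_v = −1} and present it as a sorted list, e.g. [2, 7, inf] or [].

[2, 5]

(a, b) ≡ (22330, -13) mod (ℚ^×)²; places V = {2, 5, 7, 11, 13, 17, 29, ∞}.
(a,b)_17: α=0, u≡9; β=2, v≡2 (mod 17); (9|17)=+1, (2|17)=+1; sign (−1)^0·+1^2·+1^0 = +1.
(a,b)_11: α=1, u≡6; β=2, v≡5 (mod 11); (6|11)=-1, (5|11)=+1; sign (−1)^0·-1^2·+1^1 = +1.
(a,b)_7: α=1, u≡5; β=0, v≡2 (mod 7); (5|7)=-1, (2|7)=+1; sign (−1)^0·-1^0·+1^1 = +1.
(a,b)_13: α=0, u≡9; β=1, v≡4 (mod 13); (9|13)=+1, (4|13)=+1; sign (−1)^0·+1^1·+1^0 = +1.
(a,b)_∞: sgn(22330)=+, sgn(-13)=−, so +1.
(a,b)_2: α=1, β=-10; u≡5, v≡3 (mod 8); ε(u)ε(v)=0·1, αω(v)=1·1, βω(u)=-10·1; sum ≡ 1  ⇒  -1.
(a,b)_29: α=1, u≡16; β=0, v≡4 (mod 29); (16|29)=+1, (4|29)=+1; sign (−1)^0·+1^0·+1^1 = +1.
(a,b)_5: α=1, u≡1; β=0, v≡2 (mod 5); (1|5)=+1, (2|5)=-1; sign (−1)^0·+1^0·-1^1 = -1.
Ram(22330, -13) = {2, 5}; no ℚ_2-point on the conic.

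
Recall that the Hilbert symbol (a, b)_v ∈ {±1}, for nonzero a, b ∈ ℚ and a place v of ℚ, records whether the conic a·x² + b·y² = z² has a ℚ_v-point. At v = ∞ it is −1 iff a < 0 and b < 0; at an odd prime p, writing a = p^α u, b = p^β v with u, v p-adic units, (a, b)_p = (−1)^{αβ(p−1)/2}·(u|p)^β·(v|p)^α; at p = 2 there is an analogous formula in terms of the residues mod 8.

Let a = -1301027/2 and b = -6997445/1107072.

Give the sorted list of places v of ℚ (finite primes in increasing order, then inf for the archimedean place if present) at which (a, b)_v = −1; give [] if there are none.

Mod squares: a ≡ -3094, b ≡ -10. Check v ∈ {∞, 2, 3, 5, 7, 13, 17, 29, 31}.
v=29: a=29^2·(≡24), b=29^0·(≡2) mod 29; (24|29)=+1, (2|29)=-1; (−1)^{2·0·14}·(+1)^0·(-1)^2 = +1.
v=3: a=3^0·(≡2), b=3^-2·(≡2) mod 3; (2|3)=-1, (2|3)=-1; (−1)^{0·-2·1}·(-1)^-2·(-1)^0 = +1.
v=17: a=17^1·(≡10), b=17^0·(≡12) mod 17; (10|17)=-1, (12|17)=-1; (−1)^{1·0·8}·(-1)^0·(-1)^1 = -1.
v=13: a=13^1·(≡4), b=13^4·(≡3) mod 13; (4|13)=+1, (3|13)=+1; (−1)^{1·4·6}·(+1)^4·(+1)^1 = +1.
v=2: v_2(a)=-1, v_2(b)=-7; units ≡ 5, 3 (mod 8); ε·ε+αω+βω = 0·1+-1·1+-7·1 ≡ 0  ⇒  (a,b)_2 = +1.
v=31: a=31^0·(≡6), b=31^-2·(≡6) mod 31; (6|31)=-1, (6|31)=-1; (−1)^{0·-2·15}·(-1)^-2·(-1)^0 = +1.
v=∞: -3094 < 0 and -10 < 0  ⇒  (a,b)_∞ = -1.
v=7: a=7^1·(≡5), b=7^2·(≡2) mod 7; (5|7)=-1, (2|7)=+1; (−1)^{1·2·3}·(-1)^2·(+1)^1 = +1.
v=5: a=5^0·(≡4), b=5^1·(≡3) mod 5; (4|5)=+1, (3|5)=-1; (−1)^{0·1·2}·(+1)^1·(-1)^0 = +1.
(-3094, -10 / ℚ) ramifies at {17, ∞}: a division algebra.

[17, inf]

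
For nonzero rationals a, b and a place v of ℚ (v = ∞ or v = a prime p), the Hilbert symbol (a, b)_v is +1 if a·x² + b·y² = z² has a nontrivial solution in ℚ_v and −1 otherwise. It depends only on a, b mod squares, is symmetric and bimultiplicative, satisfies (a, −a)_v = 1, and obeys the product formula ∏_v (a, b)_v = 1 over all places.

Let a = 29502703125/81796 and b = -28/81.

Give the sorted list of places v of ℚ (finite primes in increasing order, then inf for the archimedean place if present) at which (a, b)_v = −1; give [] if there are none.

(a, b) ≡ (209797, -7) mod (ℚ^×)²; places V = {2, 3, 5, 7, 11, 13, 17, 41, 43, ∞}.
(a,b)_43: α=1, u≡30; β=0, v≡40 (mod 43); (30|43)=-1, (40|43)=+1; sign (−1)^0·-1^0·+1^1 = +1.
(a,b)_7: α=1, u≡1; β=1, v≡6 (mod 7); (1|7)=+1, (6|7)=-1; sign (−1)^1·+1^1·-1^1 = +1.
(a,b)_17: α=1, u≡15; β=0, v≡7 (mod 17); (15|17)=+1, (7|17)=-1; sign (−1)^0·+1^0·-1^1 = -1.
(a,b)_41: α=1, u≡40; β=0, v≡28 (mod 41); (40|41)=+1, (28|41)=-1; sign (−1)^0·+1^0·-1^1 = -1.
(a,b)_13: α=-2, u≡4; β=0, v≡8 (mod 13); (4|13)=+1, (8|13)=-1; sign (−1)^0·+1^0·-1^-2 = +1.
(a,b)_11: α=-2, u≡1; β=0, v≡4 (mod 11); (1|11)=+1, (4|11)=+1; sign (−1)^0·+1^0·+1^-2 = +1.
(a,b)_5: α=6, u≡3; β=0, v≡2 (mod 5); (3|5)=-1, (2|5)=-1; sign (−1)^0·-1^0·-1^6 = +1.
(a,b)_2: α=-2, β=2; u≡5, v≡1 (mod 8); ε(u)ε(v)=0·0, αω(v)=-2·0, βω(u)=2·1; sum ≡ 0  ⇒  +1.
(a,b)_∞: sgn(209797)=+, sgn(-7)=−, so +1.
(a,b)_3: α=2, u≡1; β=-4, v≡2 (mod 3); (1|3)=+1, (2|3)=-1; sign (−1)^0·+1^-4·-1^2 = +1.
(209797, -7 / ℚ) ramifies at {17, 41}: a division algebra.

[17, 41]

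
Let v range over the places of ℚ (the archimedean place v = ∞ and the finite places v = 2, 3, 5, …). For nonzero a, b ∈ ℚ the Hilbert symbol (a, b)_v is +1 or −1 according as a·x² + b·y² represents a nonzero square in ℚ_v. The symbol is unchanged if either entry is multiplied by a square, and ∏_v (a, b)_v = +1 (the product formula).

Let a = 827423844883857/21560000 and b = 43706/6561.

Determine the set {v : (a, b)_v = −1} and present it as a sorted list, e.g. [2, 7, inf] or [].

[2, 3, 13, 29]

Mod squares: a ≡ 374187, b ≡ 26. Check v ∈ {∞, 2, 3, 5, 7, 11, 13, 17, 23, 29, 31, 41, 43}.
v=3: a=3^5·(≡1), b=3^-8·(≡2) mod 3; (1|3)=+1, (2|3)=-1; (−1)^{5·-8·1}·(+1)^-8·(-1)^5 = -1.
v=17: a=17^1·(≡8), b=17^0·(≡1) mod 17; (8|17)=+1, (1|17)=+1; (−1)^{1·0·8}·(+1)^0·(+1)^1 = +1.
v=31: a=31^2·(≡30), b=31^0·(≡6) mod 31; (30|31)=-1, (6|31)=-1; (−1)^{2·0·15}·(-1)^0·(-1)^2 = +1.
v=43: a=43^2·(≡17), b=43^0·(≡42) mod 43; (17|43)=+1, (42|43)=-1; (−1)^{2·0·21}·(+1)^0·(-1)^2 = +1.
v=2: v_2(a)=-6, v_2(b)=1; units ≡ 3, 5 (mod 8); ε·ε+αω+βω = 1·0+-6·1+1·1 ≡ 1  ⇒  (a,b)_2 = -1.
v=23: a=23^1·(≡4), b=23^0·(≡1) mod 23; (4|23)=+1, (1|23)=+1; (−1)^{1·0·11}·(+1)^0·(+1)^1 = +1.
v=13: a=13^2·(≡7), b=13^1·(≡11) mod 13; (7|13)=-1, (11|13)=-1; (−1)^{2·1·6}·(-1)^1·(-1)^2 = -1.
v=41: a=41^0·(≡23), b=41^2·(≡26) mod 41; (23|41)=+1, (26|41)=-1; (−1)^{0·2·20}·(+1)^2·(-1)^0 = +1.
v=11: a=11^-1·(≡5), b=11^0·(≡5) mod 11; (5|11)=+1, (5|11)=+1; (−1)^{-1·0·5}·(+1)^0·(+1)^-1 = +1.
v=∞: 374187 > 0 and 26 > 0  ⇒  (a,b)_∞ = +1.
v=5: a=5^-4·(≡2), b=5^0·(≡1) mod 5; (2|5)=-1, (1|5)=+1; (−1)^{-4·0·2}·(-1)^0·(+1)^-4 = +1.
v=7: a=7^-2·(≡4), b=7^0·(≡6) mod 7; (4|7)=+1, (6|7)=-1; (−1)^{-2·0·3}·(+1)^0·(-1)^-2 = +1.
v=29: a=29^1·(≡27), b=29^0·(≡17) mod 29; (27|29)=-1, (17|29)=-1; (−1)^{1·0·14}·(-1)^0·(-1)^1 = -1.
(374187, 26 / ℚ) ramifies at {2, 3, 13, 29}: a division algebra.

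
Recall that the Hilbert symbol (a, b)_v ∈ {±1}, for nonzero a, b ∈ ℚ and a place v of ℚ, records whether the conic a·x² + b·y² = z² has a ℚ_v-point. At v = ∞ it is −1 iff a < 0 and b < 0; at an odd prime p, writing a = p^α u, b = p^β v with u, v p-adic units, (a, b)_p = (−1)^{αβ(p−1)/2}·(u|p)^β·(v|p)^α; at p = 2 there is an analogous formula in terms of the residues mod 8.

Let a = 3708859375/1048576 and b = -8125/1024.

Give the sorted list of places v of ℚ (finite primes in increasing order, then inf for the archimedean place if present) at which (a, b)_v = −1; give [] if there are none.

[2, 13]

Mod squares: a ≡ 247, b ≡ -13. Check v ∈ {∞, 2, 5, 13, 19, 31}.
v=5: a=5^6·(≡2), b=5^4·(≡3) mod 5; (2|5)=-1, (3|5)=-1; (−1)^{6·4·2}·(-1)^4·(-1)^6 = +1.
v=19: a=19^1·(≡8), b=19^0·(≡6) mod 19; (8|19)=-1, (6|19)=+1; (−1)^{1·0·9}·(-1)^0·(+1)^1 = +1.
v=31: a=31^2·(≡30), b=31^0·(≡28) mod 31; (30|31)=-1, (28|31)=+1; (−1)^{2·0·15}·(-1)^0·(+1)^2 = +1.
v=13: a=13^1·(≡5), b=13^1·(≡9) mod 13; (5|13)=-1, (9|13)=+1; (−1)^{1·1·6}·(-1)^1·(+1)^1 = -1.
v=∞: 247 > 0 and -13 < 0  ⇒  (a,b)_∞ = +1.
v=2: v_2(a)=-20, v_2(b)=-10; units ≡ 7, 3 (mod 8); ε·ε+αω+βω = 1·1+-20·1+-10·0 ≡ 1  ⇒  (a,b)_2 = -1.
Ram(247, -13) = {2, 13}; no ℚ_2-point on the conic.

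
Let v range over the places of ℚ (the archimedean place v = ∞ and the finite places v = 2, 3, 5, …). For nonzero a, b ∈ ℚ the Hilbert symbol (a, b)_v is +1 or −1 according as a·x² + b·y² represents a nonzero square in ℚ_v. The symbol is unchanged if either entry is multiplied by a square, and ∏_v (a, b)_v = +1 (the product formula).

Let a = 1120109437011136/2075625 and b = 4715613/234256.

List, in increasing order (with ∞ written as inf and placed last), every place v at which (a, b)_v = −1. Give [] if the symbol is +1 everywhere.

[13, 19, 23, 37]

(a, b) ≡ (405049619, 37) mod (ℚ^×)²; places V = {2, 3, 5, 7, 11, 13, 17, 19, 23, 37, 41, 47, ∞}.
(a,b)_5: α=-4, u≡1; β=0, v≡3 (mod 5); (1|5)=+1, (3|5)=-1; sign (−1)^0·+1^0·-1^-4 = +1.
(a,b)_7: α=0, u≡2; β=2, v≡1 (mod 7); (2|7)=+1, (1|7)=+1; sign (−1)^0·+1^2·+1^0 = +1.
(a,b)_2: α=6, β=-4; u≡3, v≡5 (mod 8); ε(u)ε(v)=1·0, αω(v)=6·1, βω(u)=-4·1; sum ≡ 0  ⇒  +1.
(a,b)_∞: sgn(405049619)=+, sgn(37)=+, so +1.
(a,b)_11: α=6, u≡6; β=-4, v≡9 (mod 11); (6|11)=-1, (9|11)=+1; sign (−1)^0·-1^-4·+1^6 = +1.
(a,b)_37: α=1, u≡2; β=1, v≡27 (mod 37); (2|37)=-1, (27|37)=+1; sign (−1)^0·-1^1·+1^1 = -1.
(a,b)_23: α=1, u≡13; β=0, v≡15 (mod 23); (13|23)=+1, (15|23)=-1; sign (−1)^0·+1^0·-1^1 = -1.
(a,b)_19: α=1, u≡18; β=0, v≡12 (mod 19); (18|19)=-1, (12|19)=-1; sign (−1)^0·-1^0·-1^1 = -1.
(a,b)_41: α=-1, u≡3; β=0, v≡32 (mod 41); (3|41)=-1, (32|41)=+1; sign (−1)^0·-1^0·+1^-1 = +1.
(a,b)_47: α=1, u≡17; β=0, v≡7 (mod 47); (17|47)=+1, (7|47)=+1; sign (−1)^0·+1^0·+1^1 = +1.
(a,b)_17: α=0, u≡3; β=2, v≡5 (mod 17); (3|17)=-1, (5|17)=-1; sign (−1)^0·-1^2·-1^0 = +1.
(a,b)_3: α=-4, u≡2; β=2, v≡1 (mod 3); (2|3)=-1, (1|3)=+1; sign (−1)^0·-1^2·+1^-4 = +1.
(a,b)_13: α=1, u≡9; β=0, v≡5 (mod 13); (9|13)=+1, (5|13)=-1; sign (−1)^0·+1^0·-1^1 = -1.
Ram(405049619, 37) = {13, 19, 23, 37}; no ℚ_13-point on the conic.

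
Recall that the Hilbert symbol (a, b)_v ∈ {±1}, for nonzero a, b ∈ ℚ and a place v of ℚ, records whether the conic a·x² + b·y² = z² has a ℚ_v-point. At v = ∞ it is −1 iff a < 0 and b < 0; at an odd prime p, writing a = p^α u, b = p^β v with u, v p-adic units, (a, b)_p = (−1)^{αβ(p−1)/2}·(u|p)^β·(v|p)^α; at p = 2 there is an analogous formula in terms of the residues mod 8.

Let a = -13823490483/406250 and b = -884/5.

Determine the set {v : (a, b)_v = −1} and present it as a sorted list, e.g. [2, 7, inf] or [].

(a, b) ≡ (-78, -1105) mod (ℚ^×)²; places V = {2, 3, 5, 11, 13, 17, ∞}.
(a,b)_17: α=2, u≡5; β=1, v≡10 (mod 17); (5|17)=-1, (10|17)=-1; sign (−1)^0·-1^1·-1^2 = -1.
(a,b)_13: α=-1, u≡5; β=1, v≡2 (mod 13); (5|13)=-1, (2|13)=-1; sign (−1)^0·-1^1·-1^-1 = +1.
(a,b)_2: α=-1, β=2; u≡1, v≡7 (mod 8); ε(u)ε(v)=0·1, αω(v)=-1·0, βω(u)=2·0; sum ≡ 0  ⇒  +1.
(a,b)_3: α=3, u≡1; β=0, v≡2 (mod 3); (1|3)=+1, (2|3)=-1; sign (−1)^0·+1^0·-1^3 = -1.
(a,b)_∞: sgn(-78)=−, sgn(-1105)=−, so -1.
(a,b)_5: α=-6, u≡2; β=-1, v≡1 (mod 5); (2|5)=-1, (1|5)=+1; sign (−1)^0·-1^-1·+1^-6 = -1.
(a,b)_11: α=6, u≡2; β=0, v≡8 (mod 11); (2|11)=-1, (8|11)=-1; sign (−1)^0·-1^0·-1^6 = +1.
(-78, -1105 / ℚ) ramifies at {3, 5, 17, ∞}: a division algebra.

[3, 5, 17, inf]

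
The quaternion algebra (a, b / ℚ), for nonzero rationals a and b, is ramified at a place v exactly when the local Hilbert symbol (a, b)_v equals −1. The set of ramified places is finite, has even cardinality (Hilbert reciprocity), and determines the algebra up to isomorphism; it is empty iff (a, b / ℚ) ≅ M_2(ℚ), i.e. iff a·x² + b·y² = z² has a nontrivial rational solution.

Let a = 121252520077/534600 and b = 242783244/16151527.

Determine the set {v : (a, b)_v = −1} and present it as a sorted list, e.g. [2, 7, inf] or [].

(a, b) ≡ (858, 77) mod (ℚ^×)²; places V = {2, 3, 5, 7, 11, 13, 17, 19, 23, 29, 31, ∞}.
(a,b)_3: α=-5, u≡1; β=8, v≡2 (mod 3); (1|3)=+1, (2|3)=-1; sign (−1)^0·+1^8·-1^-5 = -1.
(a,b)_11: α=-1, u≡9; β=1, v≡8 (mod 11); (9|11)=+1, (8|11)=-1; sign (−1)^1·+1^1·-1^-1 = +1.
(a,b)_2: α=-3, β=2; u≡5, v≡5 (mod 8); ε(u)ε(v)=0·0, αω(v)=-3·1, βω(u)=2·1; sum ≡ 1  ⇒  -1.
(a,b)_19: α=2, u≡10; β=0, v≡4 (mod 19); (10|19)=-1, (4|19)=+1; sign (−1)^0·-1^0·+1^2 = +1.
(a,b)_7: α=0, u≡1; β=-5, v≡2 (mod 7); (1|7)=+1, (2|7)=+1; sign (−1)^0·+1^-5·+1^0 = +1.
(a,b)_31: α=0, u≡21; β=-2, v≡22 (mod 31); (21|31)=-1, (22|31)=-1; sign (−1)^0·-1^-2·-1^0 = +1.
(a,b)_13: α=3, u≡10; β=0, v≡1 (mod 13); (10|13)=+1, (1|13)=+1; sign (−1)^0·+1^0·+1^3 = +1.
(a,b)_29: α=0, u≡2; β=2, v≡3 (mod 29); (2|29)=-1, (3|29)=-1; sign (−1)^0·-1^2·-1^0 = +1.
(a,b)_17: α=2, u≡15; β=0, v≡4 (mod 17); (15|17)=+1, (4|17)=+1; sign (−1)^0·+1^0·+1^2 = +1.
(a,b)_∞: sgn(858)=+, sgn(77)=+, so +1.
(a,b)_5: α=-2, u≡3; β=0, v≡2 (mod 5); (3|5)=-1, (2|5)=-1; sign (−1)^0·-1^0·-1^-2 = +1.
(a,b)_23: α=2, u≡22; β=0, v≡4 (mod 23); (22|23)=-1, (4|23)=+1; sign (−1)^0·-1^0·+1^2 = +1.
|Ram(858, 77)| = 2, even; anisotropic at {2, 3}.

[2, 3]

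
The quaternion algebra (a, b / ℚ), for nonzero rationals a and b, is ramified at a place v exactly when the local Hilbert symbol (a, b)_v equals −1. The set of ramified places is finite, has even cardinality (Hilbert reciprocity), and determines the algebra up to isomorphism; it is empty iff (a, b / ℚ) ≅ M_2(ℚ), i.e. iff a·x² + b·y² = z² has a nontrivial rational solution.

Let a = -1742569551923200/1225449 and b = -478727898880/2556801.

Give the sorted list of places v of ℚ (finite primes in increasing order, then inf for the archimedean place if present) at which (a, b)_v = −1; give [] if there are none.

Mod squares: a ≡ -2002, b ≡ -55. Check v ∈ {∞, 2, 3, 5, 7, 11, 13, 17, 41}.
v=∞: -2002 < 0 and -55 < 0  ⇒  (a,b)_∞ = -1.
v=5: a=5^2·(≡3), b=5^1·(≡4) mod 5; (3|5)=-1, (4|5)=+1; (−1)^{2·1·2}·(-1)^1·(+1)^2 = -1.
v=11: a=11^1·(≡3), b=11^1·(≡8) mod 11; (3|11)=+1, (8|11)=-1; (−1)^{1·1·5}·(+1)^1·(-1)^1 = +1.
v=13: a=13^1·(≡2), b=13^-2·(≡12) mod 13; (2|13)=-1, (12|13)=+1; (−1)^{1·-2·6}·(-1)^-2·(+1)^1 = +1.
v=2: v_2(a)=11, v_2(b)=8; units ≡ 7, 1 (mod 8); ε·ε+αω+βω = 1·0+11·0+8·0 ≡ 0  ⇒  (a,b)_2 = +1.
v=7: a=7^7·(≡2), b=7^6·(≡4) mod 7; (2|7)=+1, (4|7)=+1; (−1)^{7·6·3}·(+1)^6·(+1)^7 = +1.
v=17: a=17^2·(≡16), b=17^2·(≡15) mod 17; (16|17)=+1, (15|17)=+1; (−1)^{2·2·8}·(+1)^2·(+1)^2 = +1.
v=3: a=3^-6·(≡2), b=3^-2·(≡2) mod 3; (2|3)=-1, (2|3)=-1; (−1)^{-6·-2·1}·(-1)^-2·(-1)^-6 = +1.
v=41: a=41^-2·(≡17), b=41^-2·(≡35) mod 41; (17|41)=-1, (35|41)=-1; (−1)^{-2·-2·20}·(-1)^-2·(-1)^-2 = +1.
(-2002, -55 / ℚ) ramifies at {5, ∞}: a division algebra.

[5, inf]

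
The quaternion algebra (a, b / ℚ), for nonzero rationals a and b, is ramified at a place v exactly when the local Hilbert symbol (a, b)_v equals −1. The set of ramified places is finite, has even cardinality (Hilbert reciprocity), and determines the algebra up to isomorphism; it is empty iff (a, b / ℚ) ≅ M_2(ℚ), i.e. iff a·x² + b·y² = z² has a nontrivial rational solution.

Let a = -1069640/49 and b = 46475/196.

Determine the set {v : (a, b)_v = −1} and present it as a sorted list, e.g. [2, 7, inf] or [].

(a, b) ≡ (-2210, 11) mod (ℚ^×)²; places V = {2, 5, 7, 11, 13, 17, ∞}.
(a,b)_2: α=3, β=-2; u≡7, v≡3 (mod 8); ε(u)ε(v)=1·1, αω(v)=3·1, βω(u)=-2·0; sum ≡ 0  ⇒  +1.
(a,b)_11: α=2, u≡3; β=1, v≡5 (mod 11); (3|11)=+1, (5|11)=+1; sign (−1)^0·+1^1·+1^2 = +1.
(a,b)_∞: sgn(-2210)=−, sgn(11)=+, so +1.
(a,b)_13: α=1, u≡1; β=2, v≡2 (mod 13); (1|13)=+1, (2|13)=-1; sign (−1)^0·+1^2·-1^1 = -1.
(a,b)_17: α=1, u≡10; β=0, v≡11 (mod 17); (10|17)=-1, (11|17)=-1; sign (−1)^0·-1^0·-1^1 = -1.
(a,b)_5: α=1, u≡3; β=2, v≡4 (mod 5); (3|5)=-1, (4|5)=+1; sign (−1)^0·-1^2·+1^1 = +1.
(a,b)_7: α=-2, u≡2; β=-2, v≡4 (mod 7); (2|7)=+1, (4|7)=+1; sign (−1)^0·+1^-2·+1^-2 = +1.
Ram(-2210, 11) = {13, 17}; no ℚ_13-point on the conic.

[13, 17]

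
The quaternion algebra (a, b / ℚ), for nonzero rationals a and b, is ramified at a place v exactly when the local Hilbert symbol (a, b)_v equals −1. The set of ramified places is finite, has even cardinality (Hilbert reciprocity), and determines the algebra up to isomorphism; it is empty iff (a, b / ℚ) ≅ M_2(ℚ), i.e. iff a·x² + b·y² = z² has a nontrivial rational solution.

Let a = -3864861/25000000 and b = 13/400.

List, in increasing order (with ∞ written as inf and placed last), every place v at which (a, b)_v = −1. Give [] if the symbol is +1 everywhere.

Mod squares: a ≡ -21, b ≡ 13. Check v ∈ {∞, 2, 3, 5, 7, 11, 13}.
v=13: a=13^2·(≡2), b=13^1·(≡4) mod 13; (2|13)=-1, (4|13)=+1; (−1)^{2·1·6}·(-1)^1·(+1)^2 = -1.
v=3: a=3^3·(≡2), b=3^0·(≡1) mod 3; (2|3)=-1, (1|3)=+1; (−1)^{3·0·1}·(-1)^0·(+1)^3 = +1.
v=5: a=5^-8·(≡1), b=5^-2·(≡3) mod 5; (1|5)=+1, (3|5)=-1; (−1)^{-8·-2·2}·(+1)^-2·(-1)^-8 = +1.
v=2: v_2(a)=-6, v_2(b)=-4; units ≡ 3, 5 (mod 8); ε·ε+αω+βω = 1·0+-6·1+-4·1 ≡ 0  ⇒  (a,b)_2 = +1.
v=∞: -21 < 0 and 13 > 0  ⇒  (a,b)_∞ = +1.
v=7: a=7^1·(≡4), b=7^0·(≡6) mod 7; (4|7)=+1, (6|7)=-1; (−1)^{1·0·3}·(+1)^0·(-1)^1 = -1.
v=11: a=11^2·(≡1), b=11^0·(≡6) mod 11; (1|11)=+1, (6|11)=-1; (−1)^{2·0·5}·(+1)^0·(-1)^2 = +1.
Ram(-21, 13) = {7, 13}; no ℚ_7-point on the conic.

[7, 13]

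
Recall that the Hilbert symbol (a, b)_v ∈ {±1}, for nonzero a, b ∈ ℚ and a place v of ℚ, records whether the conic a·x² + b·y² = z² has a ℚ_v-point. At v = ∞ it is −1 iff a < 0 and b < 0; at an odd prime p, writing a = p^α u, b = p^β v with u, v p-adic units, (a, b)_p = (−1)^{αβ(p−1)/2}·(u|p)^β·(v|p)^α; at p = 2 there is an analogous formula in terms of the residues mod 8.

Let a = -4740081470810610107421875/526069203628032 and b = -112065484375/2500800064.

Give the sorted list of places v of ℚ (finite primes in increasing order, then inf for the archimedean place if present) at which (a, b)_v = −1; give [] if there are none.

Mod squares: a ≡ -8799133, b ≡ -31. Check v ∈ {∞, 2, 3, 5, 7, 13, 19, 23, 31, 37, 41, 43, 47}.
v=31: a=31^3·(≡29), b=31^1·(≡22) mod 31; (29|31)=-1, (22|31)=-1; (−1)^{3·1·15}·(-1)^1·(-1)^3 = -1.
v=23: a=23^-3·(≡15), b=23^0·(≡21) mod 23; (15|23)=-1, (21|23)=-1; (−1)^{-3·0·11}·(-1)^0·(-1)^-3 = -1.
v=3: a=3^-4·(≡2), b=3^0·(≡2) mod 3; (2|3)=-1, (2|3)=-1; (−1)^{-4·0·1}·(-1)^0·(-1)^-4 = +1.
v=2: v_2(a)=-12, v_2(b)=-6; units ≡ 3, 1 (mod 8); ε·ε+αω+βω = 1·0+-12·0+-6·1 ≡ 0  ⇒  (a,b)_2 = +1.
v=7: a=7^1·(≡6), b=7^-2·(≡1) mod 7; (6|7)=-1, (1|7)=+1; (−1)^{1·-2·3}·(-1)^-2·(+1)^1 = +1.
v=47: a=47^0·(≡23), b=47^-2·(≡27) mod 47; (23|47)=-1, (27|47)=+1; (−1)^{0·-2·23}·(-1)^-2·(+1)^0 = +1.
v=43: a=43^3·(≡36), b=43^0·(≡33) mod 43; (36|43)=+1, (33|43)=-1; (−1)^{3·0·21}·(+1)^0·(-1)^3 = -1.
v=5: a=5^12·(≡3), b=5^6·(≡1) mod 5; (3|5)=-1, (1|5)=+1; (−1)^{12·6·2}·(-1)^6·(+1)^12 = +1.
v=37: a=37^0·(≡19), b=37^2·(≡19) mod 37; (19|37)=-1, (19|37)=-1; (−1)^{0·2·18}·(-1)^2·(-1)^0 = +1.
v=41: a=41^1·(≡24), b=41^0·(≡4) mod 41; (24|41)=-1, (4|41)=+1; (−1)^{1·0·20}·(-1)^0·(+1)^1 = +1.
v=∞: -8799133 < 0 and -31 < 0  ⇒  (a,b)_∞ = -1.
v=19: a=19^-4·(≡15), b=19^-2·(≡7) mod 19; (15|19)=-1, (7|19)=+1; (−1)^{-4·-2·9}·(-1)^-2·(+1)^-4 = +1.
v=13: a=13^4·(≡5), b=13^2·(≡8) mod 13; (5|13)=-1, (8|13)=-1; (−1)^{4·2·6}·(-1)^2·(-1)^4 = +1.
|Ram(-8799133, -31)| = 4, even; anisotropic at {23, 31, 43, ∞}.

[23, 31, 43, inf]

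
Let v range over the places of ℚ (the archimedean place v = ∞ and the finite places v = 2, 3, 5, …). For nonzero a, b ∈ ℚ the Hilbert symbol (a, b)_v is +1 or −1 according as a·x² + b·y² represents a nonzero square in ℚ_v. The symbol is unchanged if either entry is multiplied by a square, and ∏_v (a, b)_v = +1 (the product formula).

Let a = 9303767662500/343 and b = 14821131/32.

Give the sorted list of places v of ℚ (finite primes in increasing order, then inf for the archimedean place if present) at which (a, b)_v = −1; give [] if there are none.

Mod squares: a ≡ 3255, b ≡ 175398. Check v ∈ {∞, 2, 3, 5, 7, 13, 23, 31, 41}.
v=2: v_2(a)=2, v_2(b)=-5; units ≡ 7, 3 (mod 8); ε·ε+αω+βω = 1·1+2·1+-5·0 ≡ 1  ⇒  (a,b)_2 = -1.
v=31: a=31^1·(≡21), b=31^1·(≡19) mod 31; (21|31)=-1, (19|31)=+1; (−1)^{1·1·15}·(-1)^1·(+1)^1 = +1.
v=3: a=3^3·(≡2), b=3^1·(≡2) mod 3; (2|3)=-1, (2|3)=-1; (−1)^{3·1·1}·(-1)^1·(-1)^3 = -1.
v=41: a=41^2·(≡9), b=41^1·(≡28) mod 41; (9|41)=+1, (28|41)=-1; (−1)^{2·1·20}·(+1)^1·(-1)^2 = +1.
v=∞: 3255 > 0 and 175398 > 0  ⇒  (a,b)_∞ = +1.
v=7: a=7^-3·(≡3), b=7^0·(≡6) mod 7; (3|7)=-1, (6|7)=-1; (−1)^{-3·0·3}·(-1)^0·(-1)^-3 = -1.
v=23: a=23^2·(≡16), b=23^1·(≡16) mod 23; (16|23)=+1, (16|23)=+1; (−1)^{2·1·11}·(+1)^1·(+1)^2 = +1.
v=13: a=13^0·(≡5), b=13^2·(≡11) mod 13; (5|13)=-1, (11|13)=-1; (−1)^{0·2·6}·(-1)^2·(-1)^0 = +1.
v=5: a=5^5·(≡4), b=5^0·(≡3) mod 5; (4|5)=+1, (3|5)=-1; (−1)^{5·0·2}·(+1)^0·(-1)^5 = -1.
Ram(3255, 175398) = {2, 3, 5, 7}; no ℚ_2-point on the conic.

[2, 3, 5, 7]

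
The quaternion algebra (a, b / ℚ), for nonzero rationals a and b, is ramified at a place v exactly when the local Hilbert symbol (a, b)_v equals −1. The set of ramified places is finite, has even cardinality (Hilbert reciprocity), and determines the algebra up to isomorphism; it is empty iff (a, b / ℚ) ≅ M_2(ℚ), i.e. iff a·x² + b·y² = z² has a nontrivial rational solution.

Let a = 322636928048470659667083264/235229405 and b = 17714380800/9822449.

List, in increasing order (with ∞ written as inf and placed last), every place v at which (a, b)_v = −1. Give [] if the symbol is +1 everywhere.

(a, b) ≡ (26641245, 435183) mod (ℚ^×)²; places V = {2, 3, 5, 7, 13, 17, 19, 23, 31, 47, 53, ∞}.
(a,b)_5: α=-1, u≡4; β=2, v≡3 (mod 5); (4|5)=+1, (3|5)=-1; sign (−1)^0·+1^2·-1^-1 = -1.
(a,b)_31: α=1, u≡30; β=0, v≡14 (mod 31); (30|31)=-1, (14|31)=+1; sign (−1)^0·-1^0·+1^1 = +1.
(a,b)_2: α=14, β=18; u≡5, v≡7 (mod 8); ε(u)ε(v)=0·1, αω(v)=14·0, βω(u)=18·1; sum ≡ 0  ⇒  +1.
(a,b)_3: α=9, u≡1; β=1, v≡2 (mod 3); (1|3)=+1, (2|3)=-1; sign (−1)^1·+1^1·-1^9 = +1.
(a,b)_13: α=0, u≡2; β=-2, v≡7 (mod 13); (2|13)=-1, (7|13)=-1; sign (−1)^0·-1^-2·-1^0 = +1.
(a,b)_∞: sgn(26641245)=+, sgn(435183)=+, so +1.
(a,b)_19: α=-6, u≡8; β=-2, v≡11 (mod 19); (8|19)=-1, (11|19)=+1; sign (−1)^0·-1^-2·+1^-6 = +1.
(a,b)_7: α=4, u≡2; β=-1, v≡4 (mod 7); (2|7)=+1, (4|7)=+1; sign (−1)^0·+1^-1·+1^4 = +1.
(a,b)_53: α=3, u≡11; β=1, v≡28 (mod 53); (11|53)=+1, (28|53)=+1; sign (−1)^0·+1^1·+1^3 = +1.
(a,b)_47: α=1, u≡41; β=0, v≡15 (mod 47); (41|47)=-1, (15|47)=-1; sign (−1)^0·-1^0·-1^1 = -1.
(a,b)_23: α=1, u≡8; β=-1, v≡10 (mod 23); (8|23)=+1, (10|23)=-1; sign (−1)^1·+1^-1·-1^1 = +1.
(a,b)_17: α=4, u≡15; β=1, v≡11 (mod 17); (15|17)=+1, (11|17)=-1; sign (−1)^0·+1^1·-1^4 = +1.
(26641245, 435183 / ℚ) ramifies at {5, 47}: a division algebra.

[5, 47]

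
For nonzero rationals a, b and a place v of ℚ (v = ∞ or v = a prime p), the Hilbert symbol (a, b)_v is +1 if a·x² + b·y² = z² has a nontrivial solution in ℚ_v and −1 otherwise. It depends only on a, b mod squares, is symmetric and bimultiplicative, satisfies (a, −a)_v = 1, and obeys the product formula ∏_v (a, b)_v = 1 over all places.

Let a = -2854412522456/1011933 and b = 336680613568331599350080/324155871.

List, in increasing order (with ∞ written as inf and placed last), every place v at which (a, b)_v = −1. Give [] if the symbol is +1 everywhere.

[2, 5, 11, 13]

Mod squares: a ≡ -4862, b ≡ 195. Check v ∈ {∞, 2, 3, 5, 11, 13, 17, 19, 31}.
v=5: a=5^0·(≡3), b=5^1·(≡1) mod 5; (3|5)=-1, (1|5)=+1; (−1)^{0·1·2}·(-1)^1·(+1)^0 = -1.
v=2: v_2(a)=3, v_2(b)=6; units ≡ 1, 3 (mod 8); ε·ε+αω+βω = 0·1+3·1+6·0 ≡ 1  ⇒  (a,b)_2 = -1.
v=17: a=17^1·(≡10), b=17^2·(≡15) mod 17; (10|17)=-1, (15|17)=+1; (−1)^{1·2·8}·(-1)^2·(+1)^1 = +1.
v=11: a=11^5·(≡5), b=11^8·(≡8) mod 11; (5|11)=+1, (8|11)=-1; (−1)^{5·8·5}·(+1)^8·(-1)^5 = -1.
v=13: a=13^-1·(≡9), b=13^-1·(≡11) mod 13; (9|13)=+1, (11|13)=-1; (−1)^{-1·-1·6}·(+1)^-1·(-1)^-1 = -1.
v=∞: -4862 < 0 and 195 > 0  ⇒  (a,b)_∞ = +1.
v=19: a=19^4·(≡3), b=19^8·(≡5) mod 19; (3|19)=-1, (5|19)=+1; (−1)^{4·8·9}·(-1)^8·(+1)^4 = +1.
v=3: a=3^-4·(≡1), b=3^-3·(≡2) mod 3; (1|3)=+1, (2|3)=-1; (−1)^{-4·-3·1}·(+1)^-3·(-1)^-4 = +1.
v=31: a=31^-2·(≡1), b=31^-4·(≡5) mod 31; (1|31)=+1, (5|31)=+1; (−1)^{-2·-4·15}·(+1)^-4·(+1)^-2 = +1.
(-4862, 195 / ℚ) ramifies at {2, 5, 11, 13}: a division algebra.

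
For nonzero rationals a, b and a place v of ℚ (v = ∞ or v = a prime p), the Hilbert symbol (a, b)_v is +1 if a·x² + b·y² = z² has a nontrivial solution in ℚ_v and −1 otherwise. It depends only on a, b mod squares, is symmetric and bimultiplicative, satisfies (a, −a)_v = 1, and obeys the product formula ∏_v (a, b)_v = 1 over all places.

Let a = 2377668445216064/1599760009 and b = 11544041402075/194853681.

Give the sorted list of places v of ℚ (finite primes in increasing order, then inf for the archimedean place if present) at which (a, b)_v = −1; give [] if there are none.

[11, 13, 17, 19]

Mod squares: a ≡ 2185469, b ≡ 7163. Check v ∈ {∞, 2, 3, 5, 7, 11, 13, 17, 19, 23, 29, 31, 37, 47}.
v=31: a=31^3·(≡14), b=31^2·(≡28) mod 31; (14|31)=+1, (28|31)=+1; (−1)^{3·2·15}·(+1)^2·(+1)^3 = +1.
v=37: a=37^-2·(≡30), b=37^2·(≡8) mod 37; (30|37)=+1, (8|37)=-1; (−1)^{-2·2·18}·(+1)^2·(-1)^-2 = +1.
v=17: a=17^1·(≡3), b=17^0·(≡11) mod 17; (3|17)=-1, (11|17)=-1; (−1)^{1·0·8}·(-1)^0·(-1)^1 = -1.
v=19: a=19^2·(≡12), b=19^1·(≡6) mod 19; (12|19)=-1, (6|19)=+1; (−1)^{2·1·9}·(-1)^1·(+1)^2 = -1.
v=47: a=47^-2·(≡17), b=47^-2·(≡15) mod 47; (17|47)=+1, (15|47)=-1; (−1)^{-2·-2·23}·(+1)^-2·(-1)^-2 = +1.
v=13: a=13^1·(≡4), b=13^1·(≡2) mod 13; (4|13)=+1, (2|13)=-1; (−1)^{1·1·6}·(+1)^1·(-1)^1 = -1.
v=2: v_2(a)=6, v_2(b)=0; units ≡ 5, 3 (mod 8); ε·ε+αω+βω = 0·1+6·1+0·1 ≡ 0  ⇒  (a,b)_2 = +1.
v=29: a=29^1·(≡26), b=29^1·(≡2) mod 29; (26|29)=-1, (2|29)=-1; (−1)^{1·1·14}·(-1)^1·(-1)^1 = +1.
v=5: a=5^0·(≡1), b=5^2·(≡3) mod 5; (1|5)=+1, (3|5)=-1; (−1)^{0·2·2}·(+1)^2·(-1)^0 = +1.
v=∞: 2185469 > 0 and 7163 > 0  ⇒  (a,b)_∞ = +1.
v=3: a=3^0·(≡2), b=3^-6·(≡2) mod 3; (2|3)=-1, (2|3)=-1; (−1)^{0·-6·1}·(-1)^-6·(-1)^0 = +1.
v=23: a=23^-2·(≡3), b=23^0·(≡20) mod 23; (3|23)=+1, (20|23)=-1; (−1)^{-2·0·11}·(+1)^0·(-1)^-2 = +1.
v=7: a=7^2·(≡6), b=7^2·(≡1) mod 7; (6|7)=-1, (1|7)=+1; (−1)^{2·2·3}·(-1)^2·(+1)^2 = +1.
v=11: a=11^1·(≡2), b=11^-2·(≡10) mod 11; (2|11)=-1, (10|11)=-1; (−1)^{1·-2·5}·(-1)^-2·(-1)^1 = -1.
(2185469, 7163 / ℚ) ramifies at {11, 13, 17, 19}: a division algebra.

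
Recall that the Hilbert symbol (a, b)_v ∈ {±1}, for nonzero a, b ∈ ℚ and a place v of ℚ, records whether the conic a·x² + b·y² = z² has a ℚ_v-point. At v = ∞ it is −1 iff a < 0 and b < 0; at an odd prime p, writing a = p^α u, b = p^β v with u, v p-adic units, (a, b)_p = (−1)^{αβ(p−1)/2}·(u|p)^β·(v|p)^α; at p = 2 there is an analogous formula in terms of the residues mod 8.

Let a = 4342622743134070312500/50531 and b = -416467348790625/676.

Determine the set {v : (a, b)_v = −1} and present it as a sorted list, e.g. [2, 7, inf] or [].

Mod squares: a ≡ 312455, b ≡ -5865. Check v ∈ {∞, 2, 3, 5, 11, 13, 17, 19, 23}.
v=11: a=11^3·(≡3), b=11^2·(≡3) mod 11; (3|11)=+1, (3|11)=+1; (−1)^{3·2·5}·(+1)^2·(+1)^3 = +1.
v=19: a=19^3·(≡3), b=19^2·(≡17) mod 19; (3|19)=-1, (17|19)=+1; (−1)^{3·2·9}·(-1)^2·(+1)^3 = +1.
v=17: a=17^4·(≡10), b=17^3·(≡14) mod 17; (10|17)=-1, (14|17)=-1; (−1)^{4·3·8}·(-1)^3·(-1)^4 = -1.
v=2: v_2(a)=2, v_2(b)=-2; units ≡ 7, 7 (mod 8); ε·ε+αω+βω = 1·1+2·0+-2·0 ≡ 1  ⇒  (a,b)_2 = -1.
v=23: a=23^-1·(≡21), b=23^1·(≡21) mod 23; (21|23)=-1, (21|23)=-1; (−1)^{-1·1·11}·(-1)^1·(-1)^-1 = -1.
v=3: a=3^6·(≡2), b=3^3·(≡1) mod 3; (2|3)=-1, (1|3)=+1; (−1)^{6·3·1}·(-1)^3·(+1)^6 = -1.
v=∞: 312455 > 0 and -5865 < 0  ⇒  (a,b)_∞ = +1.
v=5: a=5^9·(≡4), b=5^5·(≡2) mod 5; (4|5)=+1, (2|5)=-1; (−1)^{9·5·2}·(+1)^5·(-1)^9 = -1.
v=13: a=13^-3·(≡5), b=13^-2·(≡6) mod 13; (5|13)=-1, (6|13)=-1; (−1)^{-3·-2·6}·(-1)^-2·(-1)^-3 = -1.
|Ram(312455, -5865)| = 6, even; anisotropic at {2, 3, 5, 13, 17, 23}.

[2, 3, 5, 13, 17, 23]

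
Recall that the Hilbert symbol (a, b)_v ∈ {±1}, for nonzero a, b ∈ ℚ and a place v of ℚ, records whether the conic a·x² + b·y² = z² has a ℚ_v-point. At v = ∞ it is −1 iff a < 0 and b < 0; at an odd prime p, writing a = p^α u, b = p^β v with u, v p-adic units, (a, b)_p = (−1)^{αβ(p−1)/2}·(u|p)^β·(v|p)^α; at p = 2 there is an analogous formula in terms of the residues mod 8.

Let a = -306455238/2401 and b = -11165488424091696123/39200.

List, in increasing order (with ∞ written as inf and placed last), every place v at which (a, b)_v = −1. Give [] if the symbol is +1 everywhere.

[43, inf]

Mod squares: a ≡ -3783398, b ≡ -86. Check v ∈ {∞, 2, 3, 5, 7, 11, 13, 29, 37, 41, 43}.
v=37: a=37^1·(≡31), b=37^2·(≡30) mod 37; (31|37)=-1, (30|37)=+1; (−1)^{1·2·18}·(-1)^2·(+1)^1 = +1.
v=7: a=7^-4·(≡2), b=7^-2·(≡6) mod 7; (2|7)=+1, (6|7)=-1; (−1)^{-4·-2·3}·(+1)^-2·(-1)^-4 = +1.
v=5: a=5^0·(≡2), b=5^-2·(≡4) mod 5; (2|5)=-1, (4|5)=+1; (−1)^{0·-2·2}·(-1)^-2·(+1)^0 = +1.
v=2: v_2(a)=1, v_2(b)=-5; units ≡ 5, 5 (mod 8); ε·ε+αω+βω = 0·0+1·1+-5·1 ≡ 0  ⇒  (a,b)_2 = +1.
v=29: a=29^1·(≡9), b=29^2·(≡25) mod 29; (9|29)=+1, (25|29)=+1; (−1)^{1·2·14}·(+1)^2·(+1)^1 = +1.
v=13: a=13^0·(≡6), b=13^2·(≡5) mod 13; (6|13)=-1, (5|13)=-1; (−1)^{0·2·6}·(-1)^2·(-1)^0 = +1.
v=11: a=11^0·(≡7), b=11^2·(≡8) mod 11; (7|11)=-1, (8|11)=-1; (−1)^{0·2·5}·(-1)^2·(-1)^0 = +1.
v=43: a=43^1·(≡25), b=43^1·(≡41) mod 43; (25|43)=+1, (41|43)=+1; (−1)^{1·1·21}·(+1)^1·(+1)^1 = -1.
v=∞: -3783398 < 0 and -86 < 0  ⇒  (a,b)_∞ = -1.
v=41: a=41^1·(≡3), b=41^2·(≡40) mod 41; (3|41)=-1, (40|41)=+1; (−1)^{1·2·20}·(-1)^2·(+1)^1 = +1.
v=3: a=3^4·(≡1), b=3^8·(≡1) mod 3; (1|3)=+1, (1|3)=+1; (−1)^{4·8·1}·(+1)^8·(+1)^4 = +1.
Ram(-3783398, -86) = {43, ∞}; no ℚ_43-point on the conic.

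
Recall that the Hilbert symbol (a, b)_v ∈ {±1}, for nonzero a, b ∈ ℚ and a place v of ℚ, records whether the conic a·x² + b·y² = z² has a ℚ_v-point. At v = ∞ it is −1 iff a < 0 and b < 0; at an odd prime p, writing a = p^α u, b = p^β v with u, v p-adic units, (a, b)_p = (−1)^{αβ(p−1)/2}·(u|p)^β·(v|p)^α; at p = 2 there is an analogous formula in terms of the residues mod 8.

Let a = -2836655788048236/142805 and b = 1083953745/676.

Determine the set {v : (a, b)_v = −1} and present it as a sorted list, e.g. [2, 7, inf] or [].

(a, b) ≡ (-55, 105) mod (ℚ^×)²; places V = {2, 3, 5, 7, 11, 13, 17, ∞}.
(a,b)_13: α=-4, u≡3; β=-2, v≡1 (mod 13); (3|13)=+1, (1|13)=+1; sign (−1)^0·+1^-2·+1^-4 = +1.
(a,b)_2: α=2, β=-2; u≡1, v≡1 (mod 8); ε(u)ε(v)=0·0, αω(v)=2·0, βω(u)=-2·0; sum ≡ 0  ⇒  +1.
(a,b)_11: α=1, u≡2; β=0, v≡10 (mod 11); (2|11)=-1, (10|11)=-1; sign (−1)^0·-1^0·-1^1 = -1.
(a,b)_5: α=-1, u≡4; β=1, v≡4 (mod 5); (4|5)=+1, (4|5)=+1; sign (−1)^0·+1^1·+1^-1 = +1.
(a,b)_17: α=4, u≡1; β=2, v≡14 (mod 17); (1|17)=+1, (14|17)=-1; sign (−1)^0·+1^2·-1^4 = +1.
(a,b)_∞: sgn(-55)=−, sgn(105)=+, so +1.
(a,b)_3: α=8, u≡2; β=7, v≡2 (mod 3); (2|3)=-1, (2|3)=-1; sign (−1)^0·-1^7·-1^8 = -1.
(a,b)_7: α=6, u≡1; β=3, v≡4 (mod 7); (1|7)=+1, (4|7)=+1; sign (−1)^0·+1^3·+1^6 = +1.
Ram(-55, 105) = {3, 11}; no ℚ_3-point on the conic.

[3, 11]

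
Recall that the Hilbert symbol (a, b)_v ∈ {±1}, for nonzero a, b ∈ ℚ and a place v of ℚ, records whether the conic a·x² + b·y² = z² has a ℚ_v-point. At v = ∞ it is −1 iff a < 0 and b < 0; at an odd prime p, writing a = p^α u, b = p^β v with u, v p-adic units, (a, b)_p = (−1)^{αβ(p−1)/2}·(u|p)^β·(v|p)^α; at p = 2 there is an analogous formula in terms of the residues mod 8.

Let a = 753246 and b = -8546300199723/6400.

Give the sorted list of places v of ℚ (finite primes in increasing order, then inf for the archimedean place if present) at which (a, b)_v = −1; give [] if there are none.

(a, b) ≡ (83694, -3) mod (ℚ^×)²; places V = {2, 3, 5, 11, 13, 29, 37, ∞}.
(a,b)_13: α=1, u≡1; β=2, v≡10 (mod 13); (1|13)=+1, (10|13)=+1; sign (−1)^0·+1^2·+1^1 = +1.
(a,b)_5: α=0, u≡1; β=-2, v≡2 (mod 5); (1|5)=+1, (2|5)=-1; sign (−1)^0·+1^-2·-1^0 = +1.
(a,b)_∞: sgn(83694)=+, sgn(-3)=−, so +1.
(a,b)_37: α=1, u≡8; β=2, v≡11 (mod 37); (8|37)=-1, (11|37)=+1; sign (−1)^0·-1^2·+1^1 = +1.
(a,b)_11: α=0, u≡10; β=4, v≡7 (mod 11); (10|11)=-1, (7|11)=-1; sign (−1)^0·-1^4·-1^0 = +1.
(a,b)_3: α=3, u≡1; β=1, v≡2 (mod 3); (1|3)=+1, (2|3)=-1; sign (−1)^1·+1^1·-1^3 = +1.
(a,b)_2: α=1, β=-8; u≡7, v≡5 (mod 8); ε(u)ε(v)=1·0, αω(v)=1·1, βω(u)=-8·0; sum ≡ 1  ⇒  -1.
(a,b)_29: α=1, u≡19; β=2, v≡11 (mod 29); (19|29)=-1, (11|29)=-1; sign (−1)^0·-1^2·-1^1 = -1.
Ram(83694, -3) = {2, 29}; no ℚ_2-point on the conic.

[2, 29]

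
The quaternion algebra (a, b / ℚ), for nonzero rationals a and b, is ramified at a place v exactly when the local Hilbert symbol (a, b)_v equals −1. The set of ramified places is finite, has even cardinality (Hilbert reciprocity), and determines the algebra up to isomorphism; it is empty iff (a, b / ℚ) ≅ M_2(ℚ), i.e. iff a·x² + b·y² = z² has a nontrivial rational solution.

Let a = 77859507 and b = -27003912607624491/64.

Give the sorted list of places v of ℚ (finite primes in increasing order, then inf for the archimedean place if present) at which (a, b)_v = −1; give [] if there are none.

[11, 17]

Mod squares: a ≡ 643467, b ≡ -11. Check v ∈ {∞, 2, 3, 7, 11, 17, 31, 37}.
v=7: a=7^0·(≡5), b=7^2·(≡6) mod 7; (5|7)=-1, (6|7)=-1; (−1)^{0·2·3}·(-1)^2·(-1)^0 = +1.
v=11: a=11^3·(≡10), b=11^5·(≡8) mod 11; (10|11)=-1, (8|11)=-1; (−1)^{3·5·5}·(-1)^5·(-1)^3 = -1.
v=∞: 643467 > 0 and -11 < 0  ⇒  (a,b)_∞ = +1.
v=17: a=17^1·(≡1), b=17^2·(≡10) mod 17; (1|17)=+1, (10|17)=-1; (−1)^{1·2·8}·(+1)^2·(-1)^1 = -1.
v=2: v_2(a)=0, v_2(b)=-6; units ≡ 3, 5 (mod 8); ε·ε+αω+βω = 1·0+0·1+-6·1 ≡ 0  ⇒  (a,b)_2 = +1.
v=37: a=37^1·(≡10), b=37^2·(≡21) mod 37; (10|37)=+1, (21|37)=+1; (−1)^{1·2·18}·(+1)^2·(+1)^1 = +1.
v=31: a=31^1·(≡8), b=31^2·(≡4) mod 31; (8|31)=+1, (4|31)=+1; (−1)^{1·2·15}·(+1)^2·(+1)^1 = +1.
v=3: a=3^1·(≡1), b=3^2·(≡1) mod 3; (1|3)=+1, (1|3)=+1; (−1)^{1·2·1}·(+1)^2·(+1)^1 = +1.
(643467, -11 / ℚ) ramifies at {11, 17}: a division algebra.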